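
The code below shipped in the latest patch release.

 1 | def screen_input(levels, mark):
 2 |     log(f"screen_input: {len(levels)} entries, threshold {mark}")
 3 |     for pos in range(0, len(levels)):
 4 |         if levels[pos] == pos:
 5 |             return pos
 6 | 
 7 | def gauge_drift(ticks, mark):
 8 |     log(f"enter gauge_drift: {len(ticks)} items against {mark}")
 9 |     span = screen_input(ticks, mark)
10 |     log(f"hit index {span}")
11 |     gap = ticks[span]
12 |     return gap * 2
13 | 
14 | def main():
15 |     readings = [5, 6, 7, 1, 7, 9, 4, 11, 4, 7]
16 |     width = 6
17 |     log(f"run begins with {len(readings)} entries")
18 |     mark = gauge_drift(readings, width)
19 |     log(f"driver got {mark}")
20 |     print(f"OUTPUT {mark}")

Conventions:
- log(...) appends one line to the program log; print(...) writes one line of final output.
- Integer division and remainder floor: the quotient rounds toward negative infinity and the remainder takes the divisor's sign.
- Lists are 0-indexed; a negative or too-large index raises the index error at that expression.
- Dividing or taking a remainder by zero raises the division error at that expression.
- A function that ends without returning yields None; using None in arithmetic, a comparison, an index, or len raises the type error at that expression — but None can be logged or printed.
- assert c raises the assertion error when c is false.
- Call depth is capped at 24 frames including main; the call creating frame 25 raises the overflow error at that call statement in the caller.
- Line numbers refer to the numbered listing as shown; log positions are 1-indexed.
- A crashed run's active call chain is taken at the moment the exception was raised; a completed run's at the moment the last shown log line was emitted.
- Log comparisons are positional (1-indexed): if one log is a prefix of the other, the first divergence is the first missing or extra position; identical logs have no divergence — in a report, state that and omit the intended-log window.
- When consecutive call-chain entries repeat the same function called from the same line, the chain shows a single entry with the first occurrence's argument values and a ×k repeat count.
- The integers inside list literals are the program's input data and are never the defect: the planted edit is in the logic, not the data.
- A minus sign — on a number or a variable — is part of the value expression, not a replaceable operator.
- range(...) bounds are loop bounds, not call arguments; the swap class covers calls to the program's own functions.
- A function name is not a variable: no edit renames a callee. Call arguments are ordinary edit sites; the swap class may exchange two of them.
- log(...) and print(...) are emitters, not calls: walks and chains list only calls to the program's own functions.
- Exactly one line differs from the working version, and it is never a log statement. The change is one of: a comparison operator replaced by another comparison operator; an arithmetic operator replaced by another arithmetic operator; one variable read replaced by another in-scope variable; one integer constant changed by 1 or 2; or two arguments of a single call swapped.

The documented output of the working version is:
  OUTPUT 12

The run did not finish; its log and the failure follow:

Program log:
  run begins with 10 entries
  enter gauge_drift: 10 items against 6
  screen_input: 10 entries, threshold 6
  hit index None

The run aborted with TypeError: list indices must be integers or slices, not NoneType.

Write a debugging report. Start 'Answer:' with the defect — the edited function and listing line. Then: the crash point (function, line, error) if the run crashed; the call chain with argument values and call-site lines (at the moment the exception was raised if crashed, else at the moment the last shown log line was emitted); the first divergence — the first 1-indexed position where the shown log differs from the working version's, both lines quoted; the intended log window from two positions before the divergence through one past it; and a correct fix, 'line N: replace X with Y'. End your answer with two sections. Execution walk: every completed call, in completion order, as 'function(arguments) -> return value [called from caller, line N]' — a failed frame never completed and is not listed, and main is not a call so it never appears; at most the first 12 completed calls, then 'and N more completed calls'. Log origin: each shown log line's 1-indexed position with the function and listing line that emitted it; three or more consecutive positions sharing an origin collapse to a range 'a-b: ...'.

Answer: the defect is in screen_input at line 4.
Core observation: Position 4 is the first bad log line: 'hit index None' should read 'hit index 1'.
Crash: gauge_drift, line 11, TypeError.
Call chain: main -> gauge_drift([5, 6, 7, 1, 7, 9, 4, 11, 4, 7], 6) (called at line 18).
First divergence: position 4 — shown 'hit index None', intended 'hit index 1'.
Intended log window:
  2: enter gauge_drift: 10 items against 6
  3: screen_input: 10 entries, threshold 6
  4: hit index 1
  5: driver got 12
Execution walk:
  screen_input([5, 6, 7, 1, 7, 9, 4, 11, 4, 7], 6) -> None  [called from gauge_drift, line 9]
Log origins:
  1 — main, line 17
  2 — gauge_drift, line 8
  3 — screen_input, line 2
  4 — gauge_drift, line 10
A correct fix: line 4: replace `levels[pos] == pos` with `levels[pos] == mark`.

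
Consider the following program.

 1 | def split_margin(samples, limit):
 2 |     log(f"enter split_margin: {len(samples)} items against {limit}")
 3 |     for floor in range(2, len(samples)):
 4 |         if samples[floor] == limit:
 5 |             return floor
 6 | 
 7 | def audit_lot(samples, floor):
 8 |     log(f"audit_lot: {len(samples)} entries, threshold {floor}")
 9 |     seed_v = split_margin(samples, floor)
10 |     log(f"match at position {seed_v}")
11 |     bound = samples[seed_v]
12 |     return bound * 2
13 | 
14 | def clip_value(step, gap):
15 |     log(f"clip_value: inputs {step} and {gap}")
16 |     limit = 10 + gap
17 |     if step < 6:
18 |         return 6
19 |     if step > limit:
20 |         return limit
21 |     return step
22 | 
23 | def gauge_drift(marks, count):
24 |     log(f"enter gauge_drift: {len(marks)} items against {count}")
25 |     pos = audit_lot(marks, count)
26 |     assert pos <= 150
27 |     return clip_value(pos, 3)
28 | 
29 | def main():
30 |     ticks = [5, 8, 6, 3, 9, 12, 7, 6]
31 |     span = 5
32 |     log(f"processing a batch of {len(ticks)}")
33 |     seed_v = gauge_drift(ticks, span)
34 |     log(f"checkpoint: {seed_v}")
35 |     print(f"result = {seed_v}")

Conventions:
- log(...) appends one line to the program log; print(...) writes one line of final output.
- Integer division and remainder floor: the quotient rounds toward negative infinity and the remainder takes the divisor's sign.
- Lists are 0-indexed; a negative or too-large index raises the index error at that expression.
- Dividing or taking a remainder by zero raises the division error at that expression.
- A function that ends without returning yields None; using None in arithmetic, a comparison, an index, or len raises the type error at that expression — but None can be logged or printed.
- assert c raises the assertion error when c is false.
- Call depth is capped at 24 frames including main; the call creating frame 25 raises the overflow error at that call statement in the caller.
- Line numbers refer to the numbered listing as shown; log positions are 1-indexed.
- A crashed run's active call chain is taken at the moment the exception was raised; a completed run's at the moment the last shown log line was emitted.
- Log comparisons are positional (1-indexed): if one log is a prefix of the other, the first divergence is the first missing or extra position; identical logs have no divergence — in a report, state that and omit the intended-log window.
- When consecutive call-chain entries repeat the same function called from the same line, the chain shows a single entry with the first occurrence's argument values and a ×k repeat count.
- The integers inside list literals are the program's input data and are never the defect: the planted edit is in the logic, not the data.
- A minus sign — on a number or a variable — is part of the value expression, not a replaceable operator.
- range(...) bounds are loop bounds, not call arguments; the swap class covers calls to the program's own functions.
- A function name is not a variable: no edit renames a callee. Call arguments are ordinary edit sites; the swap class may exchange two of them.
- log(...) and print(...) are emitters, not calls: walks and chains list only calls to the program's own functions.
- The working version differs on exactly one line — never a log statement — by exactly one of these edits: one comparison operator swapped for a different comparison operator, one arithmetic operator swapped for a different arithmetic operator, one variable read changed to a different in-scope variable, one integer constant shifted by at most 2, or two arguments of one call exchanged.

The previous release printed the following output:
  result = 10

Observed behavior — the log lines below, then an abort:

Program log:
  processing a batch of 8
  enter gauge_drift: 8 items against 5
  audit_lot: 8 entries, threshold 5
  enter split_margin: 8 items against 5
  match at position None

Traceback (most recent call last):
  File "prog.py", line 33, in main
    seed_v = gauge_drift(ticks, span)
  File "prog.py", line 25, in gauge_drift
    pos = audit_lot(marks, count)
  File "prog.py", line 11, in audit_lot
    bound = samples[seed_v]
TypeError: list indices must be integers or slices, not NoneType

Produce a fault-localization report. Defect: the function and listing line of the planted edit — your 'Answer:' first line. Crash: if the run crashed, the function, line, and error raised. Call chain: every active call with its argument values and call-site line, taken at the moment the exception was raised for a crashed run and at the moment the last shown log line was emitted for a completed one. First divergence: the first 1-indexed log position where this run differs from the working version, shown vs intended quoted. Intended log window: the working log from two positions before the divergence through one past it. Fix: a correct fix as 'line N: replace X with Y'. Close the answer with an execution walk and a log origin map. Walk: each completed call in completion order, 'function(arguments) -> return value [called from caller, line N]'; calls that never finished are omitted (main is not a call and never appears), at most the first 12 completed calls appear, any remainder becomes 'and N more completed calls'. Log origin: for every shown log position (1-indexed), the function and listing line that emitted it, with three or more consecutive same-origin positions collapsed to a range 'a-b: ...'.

Answer: the defect is in split_margin at line 3.
The tell: At log position 5 the runs split — shown 'match at position None', but the working version logs 'match at position 0'.
Crash: audit_lot, line 11, TypeError.
Call chain: main -> gauge_drift([5, 8, 6, 3, 9, 12, 7, 6], 5) (called at line 33) -> audit_lot([5, 8, 6, 3, 9, 12, 7, 6], 5) (called at line 25).
First divergence: position 5 — the shown line 'match at position None' should read 'match at position 0'.
Intended log window:
  3: audit_lot: 8 entries, threshold 5
  4: enter split_margin: 8 items against 5
  5: match at position 0
  6: clip_value: inputs 10 and 3
Execution walk:
  split_margin([5, 8, 6, 3, 9, 12, 7, 6], 5) -> None  [called from audit_lot, line 9]
Origin of each log line:
  1: logged in main at line 32
  2: logged in gauge_drift at line 24
  3: logged in audit_lot at line 8
  4: logged in split_margin at line 2
  5: logged in audit_lot at line 10
A correct fix: line 3: replace `2` with `0`.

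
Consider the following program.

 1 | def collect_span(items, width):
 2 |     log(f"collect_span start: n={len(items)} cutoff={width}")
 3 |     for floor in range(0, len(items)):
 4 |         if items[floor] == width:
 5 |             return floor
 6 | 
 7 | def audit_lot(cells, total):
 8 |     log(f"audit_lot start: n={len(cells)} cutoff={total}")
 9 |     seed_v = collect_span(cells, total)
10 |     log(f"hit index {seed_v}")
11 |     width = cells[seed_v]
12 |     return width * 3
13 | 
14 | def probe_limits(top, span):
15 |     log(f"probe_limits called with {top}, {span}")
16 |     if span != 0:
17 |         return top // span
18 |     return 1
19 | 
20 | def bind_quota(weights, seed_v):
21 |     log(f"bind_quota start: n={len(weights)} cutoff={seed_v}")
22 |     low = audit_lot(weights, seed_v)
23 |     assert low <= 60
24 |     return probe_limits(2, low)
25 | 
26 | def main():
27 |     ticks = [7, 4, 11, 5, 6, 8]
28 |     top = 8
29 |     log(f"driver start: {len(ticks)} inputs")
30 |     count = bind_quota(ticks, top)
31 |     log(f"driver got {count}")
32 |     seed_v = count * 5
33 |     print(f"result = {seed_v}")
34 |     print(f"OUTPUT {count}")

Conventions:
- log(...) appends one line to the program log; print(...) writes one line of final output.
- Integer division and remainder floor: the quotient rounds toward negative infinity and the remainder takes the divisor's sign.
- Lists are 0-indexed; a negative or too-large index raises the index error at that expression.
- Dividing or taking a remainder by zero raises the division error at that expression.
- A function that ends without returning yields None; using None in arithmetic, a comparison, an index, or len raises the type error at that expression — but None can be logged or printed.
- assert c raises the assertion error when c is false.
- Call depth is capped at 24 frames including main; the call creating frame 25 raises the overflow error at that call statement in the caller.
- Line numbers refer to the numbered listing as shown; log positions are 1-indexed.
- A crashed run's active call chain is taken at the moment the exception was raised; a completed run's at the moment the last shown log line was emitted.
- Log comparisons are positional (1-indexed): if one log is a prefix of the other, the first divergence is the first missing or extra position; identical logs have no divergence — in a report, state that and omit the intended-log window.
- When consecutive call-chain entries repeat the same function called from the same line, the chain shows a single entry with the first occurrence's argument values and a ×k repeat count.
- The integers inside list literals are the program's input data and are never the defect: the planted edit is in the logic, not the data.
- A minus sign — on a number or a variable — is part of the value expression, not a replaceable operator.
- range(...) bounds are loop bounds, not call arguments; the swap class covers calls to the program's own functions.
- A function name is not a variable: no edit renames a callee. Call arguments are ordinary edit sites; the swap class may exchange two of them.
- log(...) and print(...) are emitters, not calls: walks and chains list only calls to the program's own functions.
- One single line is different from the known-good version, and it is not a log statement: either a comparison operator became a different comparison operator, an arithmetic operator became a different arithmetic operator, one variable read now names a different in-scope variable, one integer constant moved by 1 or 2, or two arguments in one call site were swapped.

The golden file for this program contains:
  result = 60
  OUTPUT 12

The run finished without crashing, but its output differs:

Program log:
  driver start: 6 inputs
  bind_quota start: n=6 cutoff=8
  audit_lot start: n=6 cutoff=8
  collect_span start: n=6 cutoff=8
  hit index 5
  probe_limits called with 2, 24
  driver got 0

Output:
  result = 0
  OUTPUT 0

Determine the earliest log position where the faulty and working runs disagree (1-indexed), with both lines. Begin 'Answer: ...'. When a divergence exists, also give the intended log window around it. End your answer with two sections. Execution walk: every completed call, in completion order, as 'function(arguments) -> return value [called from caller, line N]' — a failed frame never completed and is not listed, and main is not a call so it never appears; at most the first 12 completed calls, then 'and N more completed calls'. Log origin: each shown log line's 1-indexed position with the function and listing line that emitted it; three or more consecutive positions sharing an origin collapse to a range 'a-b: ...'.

Answer: at position 6 the run shows 'probe_limits called with 2, 24' where the working version logs 'probe_limits called with 24, 2'.
Intended log window:
  4: collect_span start: n=6 cutoff=8
  5: hit index 5
  6: probe_limits called with 24, 2
  7: driver got 12
Execution walk:
  collect_span([7, 4, 11, 5, 6, 8], 8) -> 5  [called from audit_lot, line 9]
  audit_lot([7, 4, 11, 5, 6, 8], 8) -> 24  [called from bind_quota, line 22]
  probe_limits(2, 24) -> 0  [called from bind_quota, line 24]
  bind_quota([7, 4, 11, 5, 6, 8], 8) -> 0  [called from main, line 30]
Origin of each log line:
  1 — main, line 29
  2 — bind_quota, line 21
  3 — audit_lot, line 8
  4 — collect_span, line 2
  5 — audit_lot, line 10
  6 — probe_limits, line 15
  7 — main, line 31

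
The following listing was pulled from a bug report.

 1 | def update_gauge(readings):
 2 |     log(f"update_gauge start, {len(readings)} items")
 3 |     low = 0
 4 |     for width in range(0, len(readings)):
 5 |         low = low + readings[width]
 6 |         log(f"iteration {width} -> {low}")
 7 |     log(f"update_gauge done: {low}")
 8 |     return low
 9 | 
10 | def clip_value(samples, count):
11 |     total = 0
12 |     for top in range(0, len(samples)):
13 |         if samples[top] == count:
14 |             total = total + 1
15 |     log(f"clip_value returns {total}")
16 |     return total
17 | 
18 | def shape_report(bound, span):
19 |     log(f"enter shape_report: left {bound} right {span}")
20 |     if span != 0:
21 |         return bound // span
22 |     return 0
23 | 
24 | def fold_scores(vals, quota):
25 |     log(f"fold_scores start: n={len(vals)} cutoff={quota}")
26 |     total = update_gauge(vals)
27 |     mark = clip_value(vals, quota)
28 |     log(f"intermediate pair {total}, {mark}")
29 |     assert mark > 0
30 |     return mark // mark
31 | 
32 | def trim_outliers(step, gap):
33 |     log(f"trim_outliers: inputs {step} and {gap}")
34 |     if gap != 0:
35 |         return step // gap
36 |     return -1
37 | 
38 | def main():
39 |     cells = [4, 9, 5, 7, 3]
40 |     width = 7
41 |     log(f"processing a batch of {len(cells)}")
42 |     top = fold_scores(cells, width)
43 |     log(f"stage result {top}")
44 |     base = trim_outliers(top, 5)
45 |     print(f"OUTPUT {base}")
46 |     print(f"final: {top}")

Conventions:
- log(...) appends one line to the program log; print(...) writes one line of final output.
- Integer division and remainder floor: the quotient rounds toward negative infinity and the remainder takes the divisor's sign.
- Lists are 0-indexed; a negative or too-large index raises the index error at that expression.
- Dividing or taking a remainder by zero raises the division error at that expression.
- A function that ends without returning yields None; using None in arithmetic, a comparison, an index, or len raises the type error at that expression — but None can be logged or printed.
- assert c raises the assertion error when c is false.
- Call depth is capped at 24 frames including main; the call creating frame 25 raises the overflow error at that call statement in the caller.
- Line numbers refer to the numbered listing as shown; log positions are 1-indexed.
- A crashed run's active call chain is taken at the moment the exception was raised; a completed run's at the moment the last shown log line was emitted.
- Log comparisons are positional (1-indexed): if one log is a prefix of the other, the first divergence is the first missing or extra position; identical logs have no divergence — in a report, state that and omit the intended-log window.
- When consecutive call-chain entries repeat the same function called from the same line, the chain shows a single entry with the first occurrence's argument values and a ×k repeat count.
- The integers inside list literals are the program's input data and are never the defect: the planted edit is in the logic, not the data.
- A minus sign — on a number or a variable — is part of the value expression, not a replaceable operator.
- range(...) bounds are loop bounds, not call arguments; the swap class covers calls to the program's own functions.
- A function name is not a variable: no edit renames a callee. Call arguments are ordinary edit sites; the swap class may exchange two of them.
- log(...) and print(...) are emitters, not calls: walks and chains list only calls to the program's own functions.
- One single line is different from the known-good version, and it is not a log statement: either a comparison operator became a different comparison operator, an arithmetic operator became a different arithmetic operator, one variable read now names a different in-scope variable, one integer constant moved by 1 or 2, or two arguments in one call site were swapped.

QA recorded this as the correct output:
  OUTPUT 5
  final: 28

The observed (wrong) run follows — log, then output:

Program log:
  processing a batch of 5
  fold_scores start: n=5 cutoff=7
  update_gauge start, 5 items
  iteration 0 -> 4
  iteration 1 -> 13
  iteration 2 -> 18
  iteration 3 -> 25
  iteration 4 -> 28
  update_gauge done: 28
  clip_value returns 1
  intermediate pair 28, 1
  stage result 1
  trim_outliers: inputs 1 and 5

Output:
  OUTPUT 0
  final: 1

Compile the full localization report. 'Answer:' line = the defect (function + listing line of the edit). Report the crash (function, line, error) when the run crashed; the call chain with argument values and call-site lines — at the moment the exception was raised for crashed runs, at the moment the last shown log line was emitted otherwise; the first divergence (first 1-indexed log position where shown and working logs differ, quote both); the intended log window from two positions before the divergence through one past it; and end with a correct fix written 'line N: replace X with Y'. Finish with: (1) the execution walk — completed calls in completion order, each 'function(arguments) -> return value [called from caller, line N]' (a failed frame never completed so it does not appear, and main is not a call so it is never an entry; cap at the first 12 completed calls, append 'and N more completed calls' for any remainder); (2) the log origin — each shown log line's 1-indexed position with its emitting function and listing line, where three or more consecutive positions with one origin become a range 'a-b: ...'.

Answer: the defect is in fold_scores at line 30.
Core observation: The log first diverges at position 12: the faulty run prints 'stage result 1' where the working version prints 'stage result 28'.
Call chain: main -> trim_outliers(1, 5) (called at line 44).
First divergence: at position 12 the run shows 'stage result 1' where the working version logs 'stage result 28'.
Intended log window:
  10: clip_value returns 1
  11: intermediate pair 28, 1
  12: stage result 28
  13: trim_outliers: inputs 28 and 5
Execution walk:
  update_gauge([4, 9, 5, 7, 3]) -> 28  [called from fold_scores, line 26]
  clip_value([4, 9, 5, 7, 3], 7) -> 1  [called from fold_scores, line 27]
  fold_scores([4, 9, 5, 7, 3], 7) -> 1  [called from main, line 42]
  trim_outliers(1, 5) -> 0  [called from main, line 44]
Origin of each log line:
  1: from main, line 41
  2: from fold_scores, line 25
  3: from update_gauge, line 2
  4-8: from update_gauge, line 6
  9: from update_gauge, line 7
  10: from clip_value, line 15
  11: from fold_scores, line 28
  12: from main, line 43
  13: from trim_outliers, line 33
A correct fix: line 30: replace `mark // mark` with `total // mark`.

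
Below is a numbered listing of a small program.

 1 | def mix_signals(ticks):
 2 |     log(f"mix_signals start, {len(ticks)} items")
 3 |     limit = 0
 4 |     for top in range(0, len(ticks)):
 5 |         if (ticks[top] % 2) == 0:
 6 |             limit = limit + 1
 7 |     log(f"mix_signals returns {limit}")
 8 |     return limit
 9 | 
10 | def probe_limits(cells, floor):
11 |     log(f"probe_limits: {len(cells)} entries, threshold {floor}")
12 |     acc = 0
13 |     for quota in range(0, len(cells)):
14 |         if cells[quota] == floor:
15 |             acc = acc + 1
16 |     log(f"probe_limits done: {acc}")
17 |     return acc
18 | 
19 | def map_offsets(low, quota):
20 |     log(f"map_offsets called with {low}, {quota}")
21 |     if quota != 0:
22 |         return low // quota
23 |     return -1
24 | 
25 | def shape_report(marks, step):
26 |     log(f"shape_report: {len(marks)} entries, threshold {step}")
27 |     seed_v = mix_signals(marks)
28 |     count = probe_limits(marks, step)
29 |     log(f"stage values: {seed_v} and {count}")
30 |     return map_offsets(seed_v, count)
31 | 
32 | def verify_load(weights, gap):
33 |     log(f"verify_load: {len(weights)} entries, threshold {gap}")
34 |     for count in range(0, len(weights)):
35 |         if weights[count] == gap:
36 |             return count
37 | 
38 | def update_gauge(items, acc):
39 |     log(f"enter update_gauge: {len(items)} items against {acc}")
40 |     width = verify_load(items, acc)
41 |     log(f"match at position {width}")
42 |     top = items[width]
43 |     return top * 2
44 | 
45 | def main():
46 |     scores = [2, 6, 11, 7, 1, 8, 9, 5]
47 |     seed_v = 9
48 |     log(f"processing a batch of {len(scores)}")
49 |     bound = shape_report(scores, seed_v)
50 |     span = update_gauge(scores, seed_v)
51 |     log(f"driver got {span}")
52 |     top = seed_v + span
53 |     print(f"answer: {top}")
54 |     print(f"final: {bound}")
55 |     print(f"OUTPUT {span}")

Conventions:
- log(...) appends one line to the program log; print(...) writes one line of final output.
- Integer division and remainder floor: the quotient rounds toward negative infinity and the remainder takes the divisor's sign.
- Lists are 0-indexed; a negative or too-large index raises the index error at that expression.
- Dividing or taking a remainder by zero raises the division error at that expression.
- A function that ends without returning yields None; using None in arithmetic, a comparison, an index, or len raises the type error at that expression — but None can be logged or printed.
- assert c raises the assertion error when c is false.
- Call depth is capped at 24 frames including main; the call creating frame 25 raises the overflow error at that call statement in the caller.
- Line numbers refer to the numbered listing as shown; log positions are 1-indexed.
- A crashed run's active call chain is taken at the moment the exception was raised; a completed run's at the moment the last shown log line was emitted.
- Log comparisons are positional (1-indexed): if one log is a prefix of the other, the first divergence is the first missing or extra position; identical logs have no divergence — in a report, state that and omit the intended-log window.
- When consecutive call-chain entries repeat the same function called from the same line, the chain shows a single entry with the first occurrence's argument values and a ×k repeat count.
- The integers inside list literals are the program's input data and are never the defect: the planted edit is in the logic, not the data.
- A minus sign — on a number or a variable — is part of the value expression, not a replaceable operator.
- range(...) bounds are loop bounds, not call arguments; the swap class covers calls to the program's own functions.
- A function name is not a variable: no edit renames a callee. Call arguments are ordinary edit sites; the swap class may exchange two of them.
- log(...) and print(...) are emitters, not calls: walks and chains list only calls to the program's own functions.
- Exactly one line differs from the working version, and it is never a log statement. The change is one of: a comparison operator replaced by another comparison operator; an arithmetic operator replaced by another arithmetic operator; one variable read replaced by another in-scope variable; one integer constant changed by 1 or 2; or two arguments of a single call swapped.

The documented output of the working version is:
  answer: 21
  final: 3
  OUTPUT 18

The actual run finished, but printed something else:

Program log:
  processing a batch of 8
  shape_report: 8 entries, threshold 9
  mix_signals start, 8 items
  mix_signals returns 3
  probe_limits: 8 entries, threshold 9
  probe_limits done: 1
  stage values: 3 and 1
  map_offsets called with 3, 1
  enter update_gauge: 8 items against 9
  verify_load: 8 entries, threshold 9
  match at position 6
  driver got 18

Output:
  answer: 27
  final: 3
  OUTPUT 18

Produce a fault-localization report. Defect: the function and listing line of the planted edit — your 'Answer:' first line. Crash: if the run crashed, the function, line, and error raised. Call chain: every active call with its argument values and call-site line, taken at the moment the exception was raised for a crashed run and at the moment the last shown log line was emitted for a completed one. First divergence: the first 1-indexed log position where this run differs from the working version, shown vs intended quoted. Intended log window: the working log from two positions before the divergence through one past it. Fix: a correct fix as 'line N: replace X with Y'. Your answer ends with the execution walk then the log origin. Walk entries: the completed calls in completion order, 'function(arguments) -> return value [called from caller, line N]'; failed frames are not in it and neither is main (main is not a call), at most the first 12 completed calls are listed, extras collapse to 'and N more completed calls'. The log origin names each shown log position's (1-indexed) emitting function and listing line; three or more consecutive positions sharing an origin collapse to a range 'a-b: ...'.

Answer: the defect is in main at line 52.
The tell: Log streams are identical — the defect surfaces only in the printed output.
Call chain: main.
First divergence: none — the logs agree in full.
Execution walk:
  mix_signals([2, 6, 11, 7, 1, 8, 9, 5]) -> 3  [called from shape_report, line 27]
  probe_limits([2, 6, 11, 7, 1, 8, 9, 5], 9) -> 1  [called from shape_report, line 28]
  map_offsets(3, 1) -> 3  [called from shape_report, line 30]
  shape_report([2, 6, 11, 7, 1, 8, 9, 5], 9) -> 3  [called from main, line 49]
  verify_load([2, 6, 11, 7, 1, 8, 9, 5], 9) -> 6  [called from update_gauge, line 40]
  update_gauge([2, 6, 11, 7, 1, 8, 9, 5], 9) -> 18  [called from main, line 50]
Origin of each log line:
  1: from main, line 48
  2: from shape_report, line 26
  3: from mix_signals, line 2
  4: from mix_signals, line 7
  5: from probe_limits, line 11
  6: from probe_limits, line 16
  7: from shape_report, line 29
  8: from map_offsets, line 20
  9: from update_gauge, line 39
  10: from verify_load, line 33
  11: from update_gauge, line 41
  12: from main, line 51
A correct fix: line 52: replace `seed_v` with `bound`.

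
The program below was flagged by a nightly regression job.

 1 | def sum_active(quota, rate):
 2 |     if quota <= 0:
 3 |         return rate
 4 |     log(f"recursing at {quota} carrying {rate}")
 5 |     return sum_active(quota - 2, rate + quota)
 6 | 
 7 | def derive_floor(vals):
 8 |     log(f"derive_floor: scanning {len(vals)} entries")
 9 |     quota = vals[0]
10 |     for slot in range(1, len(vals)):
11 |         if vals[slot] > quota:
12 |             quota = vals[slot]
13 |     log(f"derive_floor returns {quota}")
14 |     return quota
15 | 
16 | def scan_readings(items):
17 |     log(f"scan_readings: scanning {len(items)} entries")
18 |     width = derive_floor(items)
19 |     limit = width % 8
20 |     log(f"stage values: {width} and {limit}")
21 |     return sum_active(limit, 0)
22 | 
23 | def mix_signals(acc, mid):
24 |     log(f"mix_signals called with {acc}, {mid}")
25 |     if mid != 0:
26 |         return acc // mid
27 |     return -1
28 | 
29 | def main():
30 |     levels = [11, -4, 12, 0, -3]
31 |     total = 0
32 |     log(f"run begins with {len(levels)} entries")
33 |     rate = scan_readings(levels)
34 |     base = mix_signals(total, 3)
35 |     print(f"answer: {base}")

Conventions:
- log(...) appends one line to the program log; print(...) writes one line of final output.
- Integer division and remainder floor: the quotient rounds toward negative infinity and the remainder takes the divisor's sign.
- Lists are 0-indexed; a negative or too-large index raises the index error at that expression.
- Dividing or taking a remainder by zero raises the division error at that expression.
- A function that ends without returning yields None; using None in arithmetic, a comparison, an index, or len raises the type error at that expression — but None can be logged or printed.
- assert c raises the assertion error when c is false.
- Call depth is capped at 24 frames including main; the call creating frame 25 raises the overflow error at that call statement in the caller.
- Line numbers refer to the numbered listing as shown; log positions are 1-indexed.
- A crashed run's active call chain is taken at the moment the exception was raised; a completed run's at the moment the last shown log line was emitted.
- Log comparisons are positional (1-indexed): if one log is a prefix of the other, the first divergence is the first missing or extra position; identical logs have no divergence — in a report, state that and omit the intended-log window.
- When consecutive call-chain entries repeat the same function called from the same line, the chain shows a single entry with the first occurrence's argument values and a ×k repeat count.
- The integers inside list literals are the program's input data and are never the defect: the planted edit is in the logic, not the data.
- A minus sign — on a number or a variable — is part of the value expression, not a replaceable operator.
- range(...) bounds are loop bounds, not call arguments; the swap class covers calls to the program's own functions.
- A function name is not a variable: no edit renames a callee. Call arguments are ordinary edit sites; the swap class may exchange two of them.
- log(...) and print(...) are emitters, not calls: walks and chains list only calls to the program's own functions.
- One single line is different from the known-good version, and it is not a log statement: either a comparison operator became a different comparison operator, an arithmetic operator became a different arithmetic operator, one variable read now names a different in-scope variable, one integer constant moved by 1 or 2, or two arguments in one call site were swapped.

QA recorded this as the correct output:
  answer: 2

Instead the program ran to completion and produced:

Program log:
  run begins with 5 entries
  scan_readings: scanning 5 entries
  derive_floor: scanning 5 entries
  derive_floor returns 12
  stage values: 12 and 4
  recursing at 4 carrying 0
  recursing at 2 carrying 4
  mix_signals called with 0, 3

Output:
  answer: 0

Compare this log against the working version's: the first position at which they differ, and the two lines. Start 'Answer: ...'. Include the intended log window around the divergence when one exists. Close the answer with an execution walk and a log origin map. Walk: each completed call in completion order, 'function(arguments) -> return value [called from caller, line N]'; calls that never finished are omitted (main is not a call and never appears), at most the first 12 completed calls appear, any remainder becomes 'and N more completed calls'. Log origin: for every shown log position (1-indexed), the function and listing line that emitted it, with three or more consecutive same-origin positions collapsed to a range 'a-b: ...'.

Answer: position 8; shown 'mix_signals called with 0, 3' vs intended 'mix_signals called with 6, 3'.
Intended log window:
  6: recursing at 4 carrying 0
  7: recursing at 2 carrying 4
  8: mix_signals called with 6, 3
Execution walk:
  derive_floor([11, -4, 12, 0, -3]) -> 12  [called from scan_readings, line 18]
  sum_active(0, 6) -> 6  [called from sum_active, line 5]
  sum_active(2, 4) -> 6  [called from sum_active, line 5]
  sum_active(4, 0) -> 6  [called from scan_readings, line 21]
  scan_readings([11, -4, 12, 0, -3]) -> 6  [called from main, line 33]
  mix_signals(0, 3) -> 0  [called from main, line 34]
Log line origins:
  1: from main, line 32
  2: from scan_readings, line 17
  3: from derive_floor, line 8
  4: from derive_floor, line 13
  5: from scan_readings, line 20
  6: from sum_active, line 4
  7: from sum_active, line 4
  8: from mix_signals, line 24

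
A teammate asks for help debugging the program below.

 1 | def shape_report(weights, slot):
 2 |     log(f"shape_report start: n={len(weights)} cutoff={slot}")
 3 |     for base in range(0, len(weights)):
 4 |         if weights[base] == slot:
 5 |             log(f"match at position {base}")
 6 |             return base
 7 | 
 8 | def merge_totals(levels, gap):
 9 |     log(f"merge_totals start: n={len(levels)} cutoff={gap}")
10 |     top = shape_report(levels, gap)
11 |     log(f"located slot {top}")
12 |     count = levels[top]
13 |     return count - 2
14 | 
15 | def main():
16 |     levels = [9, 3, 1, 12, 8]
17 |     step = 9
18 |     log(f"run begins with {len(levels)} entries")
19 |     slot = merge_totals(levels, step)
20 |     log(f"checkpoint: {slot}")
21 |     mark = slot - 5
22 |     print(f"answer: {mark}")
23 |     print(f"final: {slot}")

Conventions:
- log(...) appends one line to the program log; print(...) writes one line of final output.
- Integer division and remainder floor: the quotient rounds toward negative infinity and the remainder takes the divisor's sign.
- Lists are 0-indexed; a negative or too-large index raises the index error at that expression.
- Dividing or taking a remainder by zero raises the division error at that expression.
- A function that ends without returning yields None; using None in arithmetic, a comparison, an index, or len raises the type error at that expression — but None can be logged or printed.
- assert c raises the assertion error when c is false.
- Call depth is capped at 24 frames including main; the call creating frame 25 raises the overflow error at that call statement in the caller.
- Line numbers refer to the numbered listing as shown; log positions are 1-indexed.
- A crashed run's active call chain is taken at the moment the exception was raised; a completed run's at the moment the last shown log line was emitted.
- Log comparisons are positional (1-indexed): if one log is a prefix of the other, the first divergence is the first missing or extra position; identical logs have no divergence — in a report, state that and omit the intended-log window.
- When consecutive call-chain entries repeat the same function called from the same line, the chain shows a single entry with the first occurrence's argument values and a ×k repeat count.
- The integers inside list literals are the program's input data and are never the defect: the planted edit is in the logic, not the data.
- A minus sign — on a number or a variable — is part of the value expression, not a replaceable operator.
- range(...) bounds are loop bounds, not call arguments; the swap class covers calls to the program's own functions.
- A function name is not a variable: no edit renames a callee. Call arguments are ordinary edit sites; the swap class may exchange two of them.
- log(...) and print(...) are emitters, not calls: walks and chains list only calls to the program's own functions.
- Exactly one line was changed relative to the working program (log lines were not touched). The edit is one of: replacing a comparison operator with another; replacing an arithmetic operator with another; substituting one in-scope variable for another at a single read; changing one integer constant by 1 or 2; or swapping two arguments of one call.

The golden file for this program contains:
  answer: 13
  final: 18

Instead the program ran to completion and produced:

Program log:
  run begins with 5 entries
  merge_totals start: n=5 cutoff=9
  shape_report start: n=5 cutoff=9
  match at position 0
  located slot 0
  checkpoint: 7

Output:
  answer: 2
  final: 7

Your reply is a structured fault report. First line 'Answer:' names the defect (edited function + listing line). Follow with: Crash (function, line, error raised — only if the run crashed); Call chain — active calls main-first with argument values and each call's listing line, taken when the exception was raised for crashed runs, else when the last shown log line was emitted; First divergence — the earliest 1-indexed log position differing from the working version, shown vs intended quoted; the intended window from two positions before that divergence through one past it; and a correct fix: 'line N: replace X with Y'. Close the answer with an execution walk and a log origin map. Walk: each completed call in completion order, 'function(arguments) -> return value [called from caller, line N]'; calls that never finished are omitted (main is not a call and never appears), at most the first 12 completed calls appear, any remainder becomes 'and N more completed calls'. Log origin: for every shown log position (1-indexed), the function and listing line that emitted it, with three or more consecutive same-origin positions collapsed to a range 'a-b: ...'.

Answer: the defect is in merge_totals at line 13.
Key observation: At log position 6 the runs split — shown 'checkpoint: 7', but the working version logs 'checkpoint: 18'.
Call chain: main.
First divergence: position 6 — the shown line 'checkpoint: 7' should read 'checkpoint: 18'.
Intended log window:
  4: match at position 0
  5: located slot 0
  6: checkpoint: 18
Execution walk:
  shape_report([9, 3, 1, 12, 8], 9) -> 0  [called from merge_totals, line 10]
  merge_totals([9, 3, 1, 12, 8], 9) -> 7  [called from main, line 19]
Log origin:
  1 — main, line 18
  2 — merge_totals, line 9
  3 — shape_report, line 2
  4 — shape_report, line 5
  5 — merge_totals, line 11
  6 — main, line 20
A correct fix: line 13: replace `-` with `*`.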